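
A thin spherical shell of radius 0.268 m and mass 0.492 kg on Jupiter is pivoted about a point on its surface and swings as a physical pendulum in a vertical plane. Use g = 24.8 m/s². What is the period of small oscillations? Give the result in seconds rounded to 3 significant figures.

I_cm = (2/3)mr² = 0.02356 kg·m². The pivot is at distance d = 0.268 m from the centre of mass.
By the parallel-axis theorem, I = I_cm + md² = 0.02356 + 0.03534 = 0.05890 kg·m².
T = 2π√(I/(mgd)) = 2π√(0.05890/(0.492 × 24.8 × 0.268)) = 0.843 s.

0.843 s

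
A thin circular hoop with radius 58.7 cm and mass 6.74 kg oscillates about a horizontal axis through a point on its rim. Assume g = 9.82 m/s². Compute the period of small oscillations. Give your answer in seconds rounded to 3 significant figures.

I_cm = mr² = 2.322 kg·m². The pivot is at distance d = 0.587 m from the centre of mass.
By the parallel-axis theorem, I = I_cm + md² = 2.322 + 2.322 = 4.645 kg·m².
T = 2π√(I/(mgd)) = 2π√(4.645/(6.74 × 9.82 × 0.587)) = 2.17 s.

2.17 s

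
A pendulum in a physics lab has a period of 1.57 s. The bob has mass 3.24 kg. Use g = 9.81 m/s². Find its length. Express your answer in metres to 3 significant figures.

0.613 m

From T = 2π√(L/g), L = gT²/(4π²) = 9.81 × 1.570²/(4π²) = 0.613 m.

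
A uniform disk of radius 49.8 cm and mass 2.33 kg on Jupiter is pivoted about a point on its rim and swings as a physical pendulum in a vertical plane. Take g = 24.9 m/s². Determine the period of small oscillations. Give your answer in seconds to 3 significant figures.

1.09 s

I_cm = ½mr² = 0.2889 kg·m². The pivot is at distance d = 0.498 m from the centre of mass.
By the parallel-axis theorem, I = I_cm + md² = 0.2889 + 0.5778 = 0.8668 kg·m².
T = 2π√(I/(mgd)) = 2π√(0.8668/(2.33 × 24.9 × 0.498)) = 1.09 s.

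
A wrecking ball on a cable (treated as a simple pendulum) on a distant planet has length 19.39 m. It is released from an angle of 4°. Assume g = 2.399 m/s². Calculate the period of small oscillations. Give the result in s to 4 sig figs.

T = 2π√(L/g) = 2π√(19.39/2.399) = 2π × 2.8430 = 17.86 s.

17.86 s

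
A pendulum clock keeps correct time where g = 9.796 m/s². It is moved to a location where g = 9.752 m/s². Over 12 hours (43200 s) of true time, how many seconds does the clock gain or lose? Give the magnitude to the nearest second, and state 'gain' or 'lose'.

lose 97 s

The clock's period scales as T ∝ 1/√g, so T'/T = √(9.796/9.752) = 1.00225.
In 43200 s of true time the clock registers 43200/1.00225 = 43102.9 s, so it loses 97 s.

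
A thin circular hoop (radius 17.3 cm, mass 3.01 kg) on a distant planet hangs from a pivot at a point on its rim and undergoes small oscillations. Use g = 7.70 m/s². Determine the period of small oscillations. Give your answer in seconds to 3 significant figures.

1.33 s

I_cm = mr² = 0.09009 kg·m². The pivot is at distance d = 0.173 m from the centre of mass.
By the parallel-axis theorem, I = I_cm + md² = 0.09009 + 0.09009 = 0.1802 kg·m².
T = 2π√(I/(mgd)) = 2π√(0.1802/(3.01 × 7.70 × 0.173)) = 1.33 s.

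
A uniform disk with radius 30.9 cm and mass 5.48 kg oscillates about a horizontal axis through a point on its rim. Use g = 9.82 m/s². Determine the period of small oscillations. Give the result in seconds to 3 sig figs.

1.37 s

I_cm = ½mr² = 0.2616 kg·m². The pivot is at distance d = 0.309 m from the centre of mass.
By the parallel-axis theorem, I = I_cm + md² = 0.2616 + 0.5232 = 0.7849 kg·m².
T = 2π√(I/(mgd)) = 2π√(0.7849/(5.48 × 9.82 × 0.309)) = 1.37 s.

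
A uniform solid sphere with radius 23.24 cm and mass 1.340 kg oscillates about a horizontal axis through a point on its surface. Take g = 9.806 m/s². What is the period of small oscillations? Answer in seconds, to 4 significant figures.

1.145 s

I_cm = (2/5)mr² = 0.028949 kg·m². The pivot is at distance d = 0.2324 m from the centre of mass.
By the parallel-axis theorem, I = I_cm + md² = 0.028949 + 0.072373 = 0.10132 kg·m².
T = 2π√(I/(mgd)) = 2π√(0.10132/(1.340 × 9.806 × 0.2324)) = 1.145 s.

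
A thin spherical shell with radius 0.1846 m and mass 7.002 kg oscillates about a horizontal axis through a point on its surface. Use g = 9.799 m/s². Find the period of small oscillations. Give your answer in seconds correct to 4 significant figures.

1.113 s

I_cm = (2/3)mr² = 0.15907 kg·m². The pivot is at distance d = 0.1846 m from the centre of mass.
By the parallel-axis theorem, I = I_cm + md² = 0.15907 + 0.23861 = 0.39768 kg·m².
T = 2π√(I/(mgd)) = 2π√(0.39768/(7.002 × 9.799 × 0.1846)) = 1.113 s.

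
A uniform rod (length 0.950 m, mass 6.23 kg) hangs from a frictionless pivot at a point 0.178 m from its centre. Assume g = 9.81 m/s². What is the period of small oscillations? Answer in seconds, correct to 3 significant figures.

1.55 s

For a physical pendulum T = 2π√(I/(mgd)), with d = 0.1780 m from pivot to centre of mass.
I_cm = mL²/12 = 6.23 × 0.950²/12 = 0.4685 kg·m²; I = I_cm + md² = 0.4685 + 6.23 × 0.1780² = 0.6659 kg·m².
T = 2π√(0.6659/(6.23 × 9.81 × 0.1780)) = 1.55 s.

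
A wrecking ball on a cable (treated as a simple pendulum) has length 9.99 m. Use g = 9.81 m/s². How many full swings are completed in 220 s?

T = 2π√(L/g) = 2π√(9.99/9.81) = 6.341 s.
Number of complete oscillations = ⌊220/6.341⌋ = ⌊34.70⌋ = 34.

34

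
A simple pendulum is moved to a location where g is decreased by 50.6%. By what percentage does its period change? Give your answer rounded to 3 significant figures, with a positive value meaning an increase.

42.3%

T ∝ 1/√g, so T'/T = 1/√(0.4940) = 1.423.
Percentage change in T = (1.423 − 1) × 100% = 42.3%.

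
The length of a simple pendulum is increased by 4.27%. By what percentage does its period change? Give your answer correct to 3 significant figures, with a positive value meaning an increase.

2.11%

T ∝ √L, so T'/T = √(1.043) = 1.021.
Percentage change in T = (1.021 − 1) × 100% = 2.11%.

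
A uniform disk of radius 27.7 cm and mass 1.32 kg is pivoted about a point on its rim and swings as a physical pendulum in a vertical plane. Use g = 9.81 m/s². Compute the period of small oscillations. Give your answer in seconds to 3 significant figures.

I_cm = ½mr² = 0.05064 kg·m². The pivot is at distance d = 0.277 m from the centre of mass.
By the parallel-axis theorem, I = I_cm + md² = 0.05064 + 0.1013 = 0.1519 kg·m².
T = 2π√(I/(mgd)) = 2π√(0.1519/(1.32 × 9.81 × 0.277)) = 1.29 s.

1.29 s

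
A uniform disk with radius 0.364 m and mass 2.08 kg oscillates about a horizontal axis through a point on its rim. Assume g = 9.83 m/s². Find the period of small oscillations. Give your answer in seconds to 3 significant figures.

1.48 s

I_cm = ½mr² = 0.1378 kg·m². The pivot is at distance d = 0.364 m from the centre of mass.
By the parallel-axis theorem, I = I_cm + md² = 0.1378 + 0.2756 = 0.4134 kg·m².
T = 2π√(I/(mgd)) = 2π√(0.4134/(2.08 × 9.83 × 0.364)) = 1.48 s.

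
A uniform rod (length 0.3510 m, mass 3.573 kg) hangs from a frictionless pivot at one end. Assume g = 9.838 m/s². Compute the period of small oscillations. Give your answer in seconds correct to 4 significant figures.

For a physical pendulum T = 2π√(I/(mgd)), with d = 0.17550 m from pivot to centre of mass.
I_cm = mL²/12 = 3.573 × 0.3510²/12 = 0.036683 kg·m²; I = I_cm + md² = 0.036683 + 3.573 × 0.17550² = 0.14673 kg·m².
T = 2π√(0.14673/(3.573 × 9.838 × 0.17550)) = 0.9690 s.

0.9690 s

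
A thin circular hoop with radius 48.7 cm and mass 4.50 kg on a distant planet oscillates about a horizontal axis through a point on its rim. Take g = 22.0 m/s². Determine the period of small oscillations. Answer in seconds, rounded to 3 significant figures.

I_cm = mr² = 1.067 kg·m². The pivot is at distance d = 0.487 m from the centre of mass.
By the parallel-axis theorem, I = I_cm + md² = 1.067 + 1.067 = 2.135 kg·m².
T = 2π√(I/(mgd)) = 2π√(2.135/(4.50 × 22.0 × 0.487)) = 1.32 s.

1.32 s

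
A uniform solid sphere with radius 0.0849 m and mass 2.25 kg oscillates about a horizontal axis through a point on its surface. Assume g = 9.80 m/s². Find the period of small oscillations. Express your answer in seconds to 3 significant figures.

I_cm = (2/5)mr² = 0.006487 kg·m². The pivot is at distance d = 0.0849 m from the centre of mass.
By the parallel-axis theorem, I = I_cm + md² = 0.006487 + 0.01622 = 0.02271 kg·m².
T = 2π√(I/(mgd)) = 2π√(0.02271/(2.25 × 9.80 × 0.0849)) = 0.692 s.

0.692 s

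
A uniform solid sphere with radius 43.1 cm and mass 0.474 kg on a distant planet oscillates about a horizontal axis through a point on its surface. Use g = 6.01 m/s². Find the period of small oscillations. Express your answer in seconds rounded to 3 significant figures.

1.99 s

I_cm = (2/5)mr² = 0.03522 kg·m². The pivot is at distance d = 0.431 m from the centre of mass.
By the parallel-axis theorem, I = I_cm + md² = 0.03522 + 0.08805 = 0.1233 kg·m².
T = 2π√(I/(mgd)) = 2π√(0.1233/(0.474 × 6.01 × 0.431)) = 1.99 s.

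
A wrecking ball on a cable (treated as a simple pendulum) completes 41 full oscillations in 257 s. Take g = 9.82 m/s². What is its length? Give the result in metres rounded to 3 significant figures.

T = 257/41 = 6.268 s.
From T = 2π√(L/g), L = gT²/(4π²) = 9.82 × 6.268²/(4π²) = 9.77 m.

9.77 m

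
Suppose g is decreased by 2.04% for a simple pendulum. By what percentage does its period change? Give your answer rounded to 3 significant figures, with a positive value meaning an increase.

1.04%

T ∝ 1/√g, so T'/T = 1/√(0.9796) = 1.010.
Percentage change in T = (1.010 − 1) × 100% = 1.04%.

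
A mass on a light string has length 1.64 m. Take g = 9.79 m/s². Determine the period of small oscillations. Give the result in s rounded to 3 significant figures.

T = 2π√(L/g) = 2π√(1.64/9.79) = 2π × 0.4093 = 2.57 s.

2.57 s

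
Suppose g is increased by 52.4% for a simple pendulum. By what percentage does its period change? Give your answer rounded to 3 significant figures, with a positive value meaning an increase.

T ∝ 1/√g, so T'/T = 1/√(1.524) = 0.8100.
Percentage change in T = (0.8100 − 1) × 100% = -19.0%.

-19.0%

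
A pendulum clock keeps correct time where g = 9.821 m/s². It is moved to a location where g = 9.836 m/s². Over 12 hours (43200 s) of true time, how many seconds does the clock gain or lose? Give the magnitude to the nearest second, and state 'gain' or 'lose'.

gain 33 s

The clock's period scales as T ∝ 1/√g, so T'/T = √(9.821/9.836) = 0.999237.
In 43200 s of true time the clock registers 43200/0.999237 = 43233.0 s, so it gains 33 s.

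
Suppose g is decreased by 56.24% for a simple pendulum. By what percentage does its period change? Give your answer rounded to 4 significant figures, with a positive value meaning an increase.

T ∝ 1/√g, so T'/T = 1/√(0.43760) = 1.5117.
Percentage change in T = (1.5117 − 1) × 100% = 51.17%.

51.17%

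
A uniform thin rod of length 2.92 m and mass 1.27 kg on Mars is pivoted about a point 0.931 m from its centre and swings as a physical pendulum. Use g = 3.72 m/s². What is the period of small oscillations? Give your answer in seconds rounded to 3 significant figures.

For a physical pendulum T = 2π√(I/(mgd)), with d = 0.9310 m from pivot to centre of mass.
I_cm = mL²/12 = 1.27 × 2.92²/12 = 0.9024 kg·m²; I = I_cm + md² = 0.9024 + 1.27 × 0.9310² = 2.003 kg·m².
T = 2π√(2.003/(1.27 × 3.72 × 0.9310)) = 4.24 s.

4.24 s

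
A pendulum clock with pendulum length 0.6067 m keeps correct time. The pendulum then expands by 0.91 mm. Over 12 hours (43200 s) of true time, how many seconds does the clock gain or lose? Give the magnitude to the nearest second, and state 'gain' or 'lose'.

lose 32 s

T ∝ √L, so T'/T = √(0.60761/0.6067) = 1.00075.
In 43200 s of true time the clock registers 43200/1.00075 = 43167.6 s, so it loses 32 s.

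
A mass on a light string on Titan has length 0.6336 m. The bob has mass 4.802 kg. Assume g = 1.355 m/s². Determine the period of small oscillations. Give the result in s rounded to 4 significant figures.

T = 2π√(L/g) = 2π√(0.6336/1.355) = 2π × 0.68381 = 4.297 s.

4.297 s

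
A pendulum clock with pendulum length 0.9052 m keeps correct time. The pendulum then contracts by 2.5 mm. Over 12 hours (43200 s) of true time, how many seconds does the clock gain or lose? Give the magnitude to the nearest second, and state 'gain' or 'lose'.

gain 60 s

T ∝ √L, so T'/T = √(0.90270/0.9052) = 0.998618.
In 43200 s of true time the clock registers 43200/0.998618 = 43259.8 s, so it gains 60 s.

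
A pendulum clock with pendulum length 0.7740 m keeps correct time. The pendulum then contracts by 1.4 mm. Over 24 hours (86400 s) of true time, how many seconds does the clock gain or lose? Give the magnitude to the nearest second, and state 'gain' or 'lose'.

T ∝ √L, so T'/T = √(0.77260/0.7740) = 0.999095.
In 86400 s of true time the clock registers 86400/0.999095 = 86478.2 s, so it gains 78 s.

gain 78 s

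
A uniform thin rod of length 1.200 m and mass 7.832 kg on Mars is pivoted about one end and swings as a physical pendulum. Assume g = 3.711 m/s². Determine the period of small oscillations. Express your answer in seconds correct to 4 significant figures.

For a physical pendulum T = 2π√(I/(mgd)), with d = 0.60000 m from pivot to centre of mass.
I_cm = mL²/12 = 7.832 × 1.200²/12 = 0.93984 kg·m²; I = I_cm + md² = 0.93984 + 7.832 × 0.60000² = 3.7594 kg·m².
T = 2π√(3.7594/(7.832 × 3.711 × 0.60000)) = 2.917 s.

2.917 s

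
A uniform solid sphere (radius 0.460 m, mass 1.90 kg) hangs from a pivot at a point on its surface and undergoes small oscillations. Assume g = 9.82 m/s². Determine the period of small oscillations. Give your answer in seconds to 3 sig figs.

1.61 s

I_cm = (2/5)mr² = 0.1608 kg·m². The pivot is at distance d = 0.460 m from the centre of mass.
By the parallel-axis theorem, I = I_cm + md² = 0.1608 + 0.4020 = 0.5629 kg·m².
T = 2π√(I/(mgd)) = 2π√(0.5629/(1.90 × 9.82 × 0.460)) = 1.61 s.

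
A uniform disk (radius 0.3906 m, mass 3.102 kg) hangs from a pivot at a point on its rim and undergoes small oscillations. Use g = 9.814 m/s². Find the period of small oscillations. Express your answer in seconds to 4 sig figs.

I_cm = ½mr² = 0.23663 kg·m². The pivot is at distance d = 0.3906 m from the centre of mass.
By the parallel-axis theorem, I = I_cm + md² = 0.23663 + 0.47327 = 0.70990 kg·m².
T = 2π√(I/(mgd)) = 2π√(0.70990/(3.102 × 9.814 × 0.3906)) = 1.535 s.

1.535 s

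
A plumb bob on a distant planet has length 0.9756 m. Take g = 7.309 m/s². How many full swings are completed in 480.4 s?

T = 2π√(L/g) = 2π√(0.9756/7.309) = 2.2956 s.
Number of complete oscillations = ⌊480.4/2.2956⌋ = ⌊209.27⌋ = 209.

209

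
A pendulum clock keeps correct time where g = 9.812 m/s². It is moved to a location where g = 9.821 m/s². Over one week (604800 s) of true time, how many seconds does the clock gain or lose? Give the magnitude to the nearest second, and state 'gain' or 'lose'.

The clock's period scales as T ∝ 1/√g, so T'/T = √(9.812/9.821) = 0.999542.
In 604800 s of true time the clock registers 604800/0.999542 = 605077.3 s, so it gains 277 s.

gain 277 s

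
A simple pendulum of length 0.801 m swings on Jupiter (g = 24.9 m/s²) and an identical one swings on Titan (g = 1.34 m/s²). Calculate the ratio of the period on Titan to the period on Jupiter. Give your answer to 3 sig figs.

T ∝ 1/√g, so T₂/T₁ = √(g₁/g₂) = √(24.9/1.34) = 4.31.

4.31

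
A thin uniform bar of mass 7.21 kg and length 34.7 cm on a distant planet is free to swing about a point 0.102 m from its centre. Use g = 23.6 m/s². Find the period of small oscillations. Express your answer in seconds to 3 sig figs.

For a physical pendulum T = 2π√(I/(mgd)), with d = 0.1020 m from pivot to centre of mass.
I_cm = mL²/12 = 7.21 × 0.347²/12 = 0.07235 kg·m²; I = I_cm + md² = 0.07235 + 7.21 × 0.1020² = 0.1474 kg·m².
T = 2π√(0.1474/(7.21 × 23.6 × 0.1020)) = 0.579 s.

0.579 s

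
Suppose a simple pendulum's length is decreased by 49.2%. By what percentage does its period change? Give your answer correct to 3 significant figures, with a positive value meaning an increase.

T ∝ √L, so T'/T = √(0.5080) = 0.7127.
Percentage change in T = (0.7127 − 1) × 100% = -28.7%.

-28.7%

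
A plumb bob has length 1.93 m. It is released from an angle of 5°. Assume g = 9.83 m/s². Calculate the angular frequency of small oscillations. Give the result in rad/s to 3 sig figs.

ω = √(g/L) = √(9.83/1.93) = 2.26 rad/s.

2.26 rad/s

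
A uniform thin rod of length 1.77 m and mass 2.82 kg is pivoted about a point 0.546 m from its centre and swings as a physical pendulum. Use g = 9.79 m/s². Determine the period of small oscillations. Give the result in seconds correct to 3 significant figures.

2.03 s

For a physical pendulum T = 2π√(I/(mgd)), with d = 0.5460 m from pivot to centre of mass.
I_cm = mL²/12 = 2.82 × 1.77²/12 = 0.7362 kg·m²; I = I_cm + md² = 0.7362 + 2.82 × 0.5460² = 1.577 kg·m².
T = 2π√(1.577/(2.82 × 9.79 × 0.5460)) = 2.03 s.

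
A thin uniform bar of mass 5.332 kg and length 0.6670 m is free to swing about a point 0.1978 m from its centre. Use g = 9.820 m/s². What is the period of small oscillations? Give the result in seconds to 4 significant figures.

For a physical pendulum T = 2π√(I/(mgd)), with d = 0.19780 m from pivot to centre of mass.
I_cm = mL²/12 = 5.332 × 0.6670²/12 = 0.19768 kg·m²; I = I_cm + md² = 0.19768 + 5.332 × 0.19780² = 0.40629 kg·m².
T = 2π√(0.40629/(5.332 × 9.820 × 0.19780)) = 1.244 s.

1.244 s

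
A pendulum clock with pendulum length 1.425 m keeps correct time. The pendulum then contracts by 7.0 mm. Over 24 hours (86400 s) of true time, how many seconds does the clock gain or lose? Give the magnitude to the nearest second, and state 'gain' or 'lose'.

gain 213 s

T ∝ √L, so T'/T = √(1.41800/1.425) = 0.997541.
In 86400 s of true time the clock registers 86400/0.997541 = 86613.0 s, so it gains 213 s.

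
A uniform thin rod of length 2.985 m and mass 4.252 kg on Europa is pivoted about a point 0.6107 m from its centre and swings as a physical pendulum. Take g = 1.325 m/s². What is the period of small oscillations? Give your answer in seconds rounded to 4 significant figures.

For a physical pendulum T = 2π√(I/(mgd)), with d = 0.61070 m from pivot to centre of mass.
I_cm = mL²/12 = 4.252 × 2.985²/12 = 3.1572 kg·m²; I = I_cm + md² = 3.1572 + 4.252 × 0.61070² = 4.7430 kg·m².
T = 2π√(4.7430/(4.252 × 1.325 × 0.61070)) = 7.377 s.

7.377 s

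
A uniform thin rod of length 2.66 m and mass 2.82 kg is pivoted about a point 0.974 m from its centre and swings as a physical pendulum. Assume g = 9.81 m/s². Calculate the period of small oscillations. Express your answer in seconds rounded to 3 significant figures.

For a physical pendulum T = 2π√(I/(mgd)), with d = 0.9740 m from pivot to centre of mass.
I_cm = mL²/12 = 2.82 × 2.66²/12 = 1.663 kg·m²; I = I_cm + md² = 1.663 + 2.82 × 0.9740² = 4.338 kg·m².
T = 2π√(4.338/(2.82 × 9.81 × 0.9740)) = 2.52 s.

2.52 s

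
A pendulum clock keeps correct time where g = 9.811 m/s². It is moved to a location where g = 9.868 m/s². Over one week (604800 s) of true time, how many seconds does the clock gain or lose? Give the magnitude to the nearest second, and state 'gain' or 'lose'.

gain 1754 s

The clock's period scales as T ∝ 1/√g, so T'/T = √(9.811/9.868) = 0.997108.
In 604800 s of true time the clock registers 604800/0.997108 = 606554.3 s, so it gains 1754 s.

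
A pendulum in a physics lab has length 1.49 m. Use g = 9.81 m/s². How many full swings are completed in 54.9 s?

T = 2π√(L/g) = 2π√(1.49/9.81) = 2.449 s.
Number of complete oscillations = ⌊54.9/2.449⌋ = ⌊22.42⌋ = 22.

22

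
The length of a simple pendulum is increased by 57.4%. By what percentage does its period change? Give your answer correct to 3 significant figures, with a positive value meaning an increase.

T ∝ √L, so T'/T = √(1.574) = 1.255.
Percentage change in T = (1.255 − 1) × 100% = 25.5%.

25.5%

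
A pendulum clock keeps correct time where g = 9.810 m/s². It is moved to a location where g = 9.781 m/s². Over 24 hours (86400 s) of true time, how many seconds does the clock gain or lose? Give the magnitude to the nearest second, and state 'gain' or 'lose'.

lose 128 s

The clock's period scales as T ∝ 1/√g, so T'/T = √(9.810/9.781) = 1.00148.
In 86400 s of true time the clock registers 86400/1.00148 = 86272.2 s, so it loses 128 s.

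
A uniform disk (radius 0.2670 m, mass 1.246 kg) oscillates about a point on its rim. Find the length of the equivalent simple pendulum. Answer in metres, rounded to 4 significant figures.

The equivalent simple-pendulum length is L_eq = I/(md), where I is about the pivot and d = 0.26700 m.
I_cm = ½mR² = 0.044413 kg·m², so I = I_cm + md² = 0.044413 + 0.088826 = 0.13324 kg·m².
L_eq = 0.13324/(1.246 × 0.26700) = 0.4005 m.

0.4005 m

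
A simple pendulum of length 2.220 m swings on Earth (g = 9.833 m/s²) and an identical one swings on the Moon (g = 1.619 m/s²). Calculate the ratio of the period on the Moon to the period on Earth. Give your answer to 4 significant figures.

2.464

T ∝ 1/√g, so T₂/T₁ = √(g₁/g₂) = √(9.833/1.619) = 2.464.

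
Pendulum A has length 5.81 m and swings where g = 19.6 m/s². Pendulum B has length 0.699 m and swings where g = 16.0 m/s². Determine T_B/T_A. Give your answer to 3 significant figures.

0.384

T = 2π√(L/g), so T_B/T_A = √((L_B/g_B)/(L_A/g_A)) = √((0.699/16.0)/(5.81/19.6)) = 0.384.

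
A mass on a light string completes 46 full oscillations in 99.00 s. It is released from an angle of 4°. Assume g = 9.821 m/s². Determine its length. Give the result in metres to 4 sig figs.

T = 99.00/46 = 2.1522 s.
From T = 2π√(L/g), L = gT²/(4π²) = 9.821 × 2.1522²/(4π²) = 1.152 m.

1.152 m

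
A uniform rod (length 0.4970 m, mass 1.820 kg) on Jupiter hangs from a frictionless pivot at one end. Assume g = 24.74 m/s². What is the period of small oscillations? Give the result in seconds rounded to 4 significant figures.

0.7271 s

For a physical pendulum T = 2π√(I/(mgd)), with d = 0.24850 m from pivot to centre of mass.
I_cm = mL²/12 = 1.820 × 0.4970²/12 = 0.037463 kg·m²; I = I_cm + md² = 0.037463 + 1.820 × 0.24850² = 0.14985 kg·m².
T = 2π√(0.14985/(1.820 × 24.74 × 0.24850)) = 0.7271 s.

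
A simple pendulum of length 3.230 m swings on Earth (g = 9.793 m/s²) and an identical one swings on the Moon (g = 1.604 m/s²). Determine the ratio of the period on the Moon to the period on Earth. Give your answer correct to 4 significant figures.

2.471

T ∝ 1/√g, so T₂/T₁ = √(g₁/g₂) = √(9.793/1.604) = 2.471.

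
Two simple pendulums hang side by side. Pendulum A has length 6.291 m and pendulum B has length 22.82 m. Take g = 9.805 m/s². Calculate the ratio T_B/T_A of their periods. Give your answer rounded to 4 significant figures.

T ∝ √L, so T_B/T_A = √(L_B/L_A) = √(22.82/6.291) = 1.905.

1.905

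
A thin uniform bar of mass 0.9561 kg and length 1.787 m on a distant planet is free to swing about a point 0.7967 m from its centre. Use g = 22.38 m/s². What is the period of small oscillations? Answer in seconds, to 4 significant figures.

1.412 s

For a physical pendulum T = 2π√(I/(mgd)), with d = 0.79670 m from pivot to centre of mass.
I_cm = mL²/12 = 0.9561 × 1.787²/12 = 0.25443 kg·m²; I = I_cm + md² = 0.25443 + 0.9561 × 0.79670² = 0.86130 kg·m².
T = 2π√(0.86130/(0.9561 × 22.38 × 0.79670)) = 1.412 s.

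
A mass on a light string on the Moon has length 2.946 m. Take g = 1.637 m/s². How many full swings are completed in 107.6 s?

T = 2π√(L/g) = 2π√(2.946/1.637) = 8.4289 s.
Number of complete oscillations = ⌊107.6/8.4289⌋ = ⌊12.766⌋ = 12.

12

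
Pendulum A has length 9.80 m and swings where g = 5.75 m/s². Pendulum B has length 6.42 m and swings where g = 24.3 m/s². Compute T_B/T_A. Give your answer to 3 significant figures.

0.394

T = 2π√(L/g), so T_B/T_A = √((L_B/g_B)/(L_A/g_A)) = √((6.42/24.3)/(9.80/5.75)) = 0.394.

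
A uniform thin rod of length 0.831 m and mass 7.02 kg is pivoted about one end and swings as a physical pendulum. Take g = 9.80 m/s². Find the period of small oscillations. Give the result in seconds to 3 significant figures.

For a physical pendulum T = 2π√(I/(mgd)), with d = 0.4155 m from pivot to centre of mass.
I_cm = mL²/12 = 7.02 × 0.831²/12 = 0.4040 kg·m²; I = I_cm + md² = 0.4040 + 7.02 × 0.4155² = 1.616 kg·m².
T = 2π√(1.616/(7.02 × 9.80 × 0.4155)) = 1.49 s.

1.49 s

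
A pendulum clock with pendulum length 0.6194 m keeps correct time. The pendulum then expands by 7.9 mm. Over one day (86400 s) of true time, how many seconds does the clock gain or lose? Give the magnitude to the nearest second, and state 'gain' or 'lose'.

T ∝ √L, so T'/T = √(0.62730/0.6194) = 1.00636.
In 86400 s of true time the clock registers 86400/1.00636 = 85854.2 s, so it loses 546 s.

lose 546 s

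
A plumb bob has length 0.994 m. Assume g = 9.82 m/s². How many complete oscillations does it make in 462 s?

231

T = 2π√(L/g) = 2π√(0.994/9.82) = 1.999 s.
Number of complete oscillations = ⌊462/1.999⌋ = ⌊231.1⌋ = 231.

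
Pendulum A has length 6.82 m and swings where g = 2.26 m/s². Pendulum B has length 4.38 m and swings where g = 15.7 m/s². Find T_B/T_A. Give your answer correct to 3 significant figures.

T = 2π√(L/g), so T_B/T_A = √((L_B/g_B)/(L_A/g_A)) = √((4.38/15.7)/(6.82/2.26)) = 0.304.

0.304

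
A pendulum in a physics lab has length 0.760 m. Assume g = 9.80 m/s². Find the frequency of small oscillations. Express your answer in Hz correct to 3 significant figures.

0.572 Hz

T = 2π√(L/g) = 2π√(0.760/9.80) = 1.750 s, so f = 1/T = 0.572 Hz.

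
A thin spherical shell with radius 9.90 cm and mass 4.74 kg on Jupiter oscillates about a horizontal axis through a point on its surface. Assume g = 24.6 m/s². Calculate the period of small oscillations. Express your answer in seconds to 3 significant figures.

I_cm = (2/3)mr² = 0.03097 kg·m². The pivot is at distance d = 0.0990 m from the centre of mass.
By the parallel-axis theorem, I = I_cm + md² = 0.03097 + 0.04646 = 0.07743 kg·m².
T = 2π√(I/(mgd)) = 2π√(0.07743/(4.74 × 24.6 × 0.0990)) = 0.515 s.

0.515 s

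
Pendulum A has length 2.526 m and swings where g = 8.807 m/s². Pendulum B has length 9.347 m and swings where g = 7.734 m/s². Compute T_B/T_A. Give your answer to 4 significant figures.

T = 2π√(L/g), so T_B/T_A = √((L_B/g_B)/(L_A/g_A)) = √((9.347/7.734)/(2.526/8.807)) = 2.053.

2.053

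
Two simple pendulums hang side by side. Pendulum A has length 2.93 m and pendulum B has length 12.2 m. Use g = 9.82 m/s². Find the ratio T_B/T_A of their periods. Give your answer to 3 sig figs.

2.04

T ∝ √L, so T_B/T_A = √(L_B/L_A) = √(12.2/2.93) = 2.04.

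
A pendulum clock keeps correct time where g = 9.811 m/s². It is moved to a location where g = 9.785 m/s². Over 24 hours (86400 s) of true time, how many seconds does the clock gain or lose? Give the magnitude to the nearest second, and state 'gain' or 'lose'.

The clock's period scales as T ∝ 1/√g, so T'/T = √(9.811/9.785) = 1.00133.
In 86400 s of true time the clock registers 86400/1.00133 = 86285.4 s, so it loses 115 s.

lose 115 s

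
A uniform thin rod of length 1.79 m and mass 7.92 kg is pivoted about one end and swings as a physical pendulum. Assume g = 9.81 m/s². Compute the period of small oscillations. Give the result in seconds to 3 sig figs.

2.19 s

For a physical pendulum T = 2π√(I/(mgd)), with d = 0.8950 m from pivot to centre of mass.
I_cm = mL²/12 = 7.92 × 1.79²/12 = 2.115 kg·m²; I = I_cm + md² = 2.115 + 7.92 × 0.8950² = 8.459 kg·m².
T = 2π√(8.459/(7.92 × 9.81 × 0.8950)) = 2.19 s.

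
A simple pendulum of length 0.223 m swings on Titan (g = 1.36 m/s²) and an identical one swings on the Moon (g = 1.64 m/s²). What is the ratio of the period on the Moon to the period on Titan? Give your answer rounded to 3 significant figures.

T ∝ 1/√g, so T₂/T₁ = √(g₁/g₂) = √(1.36/1.64) = 0.911.

0.911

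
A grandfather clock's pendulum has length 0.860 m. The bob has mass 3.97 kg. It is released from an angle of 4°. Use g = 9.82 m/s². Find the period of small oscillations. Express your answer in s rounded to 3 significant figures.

T = 2π√(L/g) = 2π√(0.860/9.82) = 2π × 0.2959 = 1.86 s.

1.86 s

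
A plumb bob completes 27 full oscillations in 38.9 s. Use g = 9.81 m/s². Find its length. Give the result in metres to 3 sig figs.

0.516 m

T = 38.9/27 = 1.441 s.
From T = 2π√(L/g), L = gT²/(4π²) = 9.81 × 1.441²/(4π²) = 0.516 m.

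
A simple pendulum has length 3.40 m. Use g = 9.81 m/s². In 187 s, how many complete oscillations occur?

50

T = 2π√(L/g) = 2π√(3.40/9.81) = 3.699 s.
Number of complete oscillations = ⌊187/3.699⌋ = ⌊50.55⌋ = 50.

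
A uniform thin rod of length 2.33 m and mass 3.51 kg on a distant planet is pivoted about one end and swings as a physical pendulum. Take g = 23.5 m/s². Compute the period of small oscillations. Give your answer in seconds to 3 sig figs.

1.62 s

For a physical pendulum T = 2π√(I/(mgd)), with d = 1.165 m from pivot to centre of mass.
I_cm = mL²/12 = 3.51 × 2.33²/12 = 1.588 kg·m²; I = I_cm + md² = 1.588 + 3.51 × 1.165² = 6.352 kg·m².
T = 2π√(6.352/(3.51 × 23.5 × 1.165)) = 1.62 s.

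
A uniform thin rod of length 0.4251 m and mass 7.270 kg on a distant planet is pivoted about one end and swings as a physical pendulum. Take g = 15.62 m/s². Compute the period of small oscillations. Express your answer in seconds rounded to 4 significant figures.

For a physical pendulum T = 2π√(I/(mgd)), with d = 0.21255 m from pivot to centre of mass.
I_cm = mL²/12 = 7.270 × 0.4251²/12 = 0.10948 kg·m²; I = I_cm + md² = 0.10948 + 7.270 × 0.21255² = 0.43792 kg·m².
T = 2π√(0.43792/(7.270 × 15.62 × 0.21255)) = 0.8463 s.

0.8463 s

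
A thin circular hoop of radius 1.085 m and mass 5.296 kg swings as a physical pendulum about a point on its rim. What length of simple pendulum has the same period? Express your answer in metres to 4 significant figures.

The equivalent simple-pendulum length is L_eq = I/(md), where I is about the pivot and d = 1.0850 m.
I_cm = mR² = 6.2346 kg·m², so I = I_cm + md² = 6.2346 + 6.2346 = 12.469 kg·m².
L_eq = 12.469/(5.296 × 1.0850) = 2.170 m.

2.170 m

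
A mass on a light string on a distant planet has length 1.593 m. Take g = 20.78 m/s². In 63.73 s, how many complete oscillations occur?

36

T = 2π√(L/g) = 2π√(1.593/20.78) = 1.7397 s.
Number of complete oscillations = ⌊63.73/1.7397⌋ = ⌊36.634⌋ = 36.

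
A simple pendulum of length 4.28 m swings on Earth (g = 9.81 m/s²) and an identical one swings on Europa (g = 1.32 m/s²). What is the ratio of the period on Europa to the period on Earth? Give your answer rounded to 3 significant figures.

T ∝ 1/√g, so T₂/T₁ = √(g₁/g₂) = √(9.81/1.32) = 2.73.

2.73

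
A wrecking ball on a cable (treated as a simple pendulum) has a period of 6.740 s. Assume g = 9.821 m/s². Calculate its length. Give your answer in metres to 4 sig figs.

From T = 2π√(L/g), L = gT²/(4π²) = 9.821 × 6.7400²/(4π²) = 11.30 m.

11.30 m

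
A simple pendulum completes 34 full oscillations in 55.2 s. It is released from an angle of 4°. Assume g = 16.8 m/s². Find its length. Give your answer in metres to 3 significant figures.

1.12 m

T = 55.2/34 = 1.624 s.
From T = 2π√(L/g), L = gT²/(4π²) = 16.8 × 1.624²/(4π²) = 1.12 m.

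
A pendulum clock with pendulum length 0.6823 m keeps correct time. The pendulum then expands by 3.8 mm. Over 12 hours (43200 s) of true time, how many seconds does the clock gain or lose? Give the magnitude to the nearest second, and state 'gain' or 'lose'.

lose 120 s

T ∝ √L, so T'/T = √(0.68610/0.6823) = 1.00278.
In 43200 s of true time the clock registers 43200/1.00278 = 43080.2 s, so it loses 120 s.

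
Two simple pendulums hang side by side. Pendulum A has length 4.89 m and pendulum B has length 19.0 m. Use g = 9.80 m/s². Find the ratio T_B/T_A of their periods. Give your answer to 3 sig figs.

1.97

T ∝ √L, so T_B/T_A = √(L_B/L_A) = √(19.0/4.89) = 1.97.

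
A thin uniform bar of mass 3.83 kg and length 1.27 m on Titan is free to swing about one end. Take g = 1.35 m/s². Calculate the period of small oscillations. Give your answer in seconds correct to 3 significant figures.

For a physical pendulum T = 2π√(I/(mgd)), with d = 0.6350 m from pivot to centre of mass.
I_cm = mL²/12 = 3.83 × 1.27²/12 = 0.5148 kg·m²; I = I_cm + md² = 0.5148 + 3.83 × 0.6350² = 2.059 kg·m².
T = 2π√(2.059/(3.83 × 1.35 × 0.6350)) = 4.98 s.

4.98 s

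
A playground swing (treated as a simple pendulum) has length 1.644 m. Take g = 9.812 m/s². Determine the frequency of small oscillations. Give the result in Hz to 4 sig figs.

0.3888 Hz

T = 2π√(L/g) = 2π√(1.644/9.812) = 2.5719 s, so f = 1/T = 0.3888 Hz.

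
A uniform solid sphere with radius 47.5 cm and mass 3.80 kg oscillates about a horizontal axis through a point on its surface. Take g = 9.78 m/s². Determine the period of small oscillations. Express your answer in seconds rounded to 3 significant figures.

1.64 s

I_cm = (2/5)mr² = 0.3429 kg·m². The pivot is at distance d = 0.475 m from the centre of mass.
By the parallel-axis theorem, I = I_cm + md² = 0.3429 + 0.8574 = 1.200 kg·m².
T = 2π√(I/(mgd)) = 2π√(1.200/(3.80 × 9.78 × 0.475)) = 1.64 s.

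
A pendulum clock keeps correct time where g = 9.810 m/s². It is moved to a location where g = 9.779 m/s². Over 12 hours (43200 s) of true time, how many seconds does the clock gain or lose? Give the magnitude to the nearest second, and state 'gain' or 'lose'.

The clock's period scales as T ∝ 1/√g, so T'/T = √(9.810/9.779) = 1.00158.
In 43200 s of true time the clock registers 43200/1.00158 = 43131.7 s, so it loses 68 s.

lose 68 s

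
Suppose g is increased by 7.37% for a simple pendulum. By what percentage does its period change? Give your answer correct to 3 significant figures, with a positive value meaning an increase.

-3.49%

T ∝ 1/√g, so T'/T = 1/√(1.074) = 0.9651.
Percentage change in T = (0.9651 − 1) × 100% = -3.49%.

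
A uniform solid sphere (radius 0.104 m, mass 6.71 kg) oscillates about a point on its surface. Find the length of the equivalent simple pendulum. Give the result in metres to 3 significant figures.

The equivalent simple-pendulum length is L_eq = I/(md), where I is about the pivot and d = 0.1040 m.
I_cm = (2/5)mR² = 0.02903 kg·m², so I = I_cm + md² = 0.02903 + 0.07258 = 0.1016 kg·m².
L_eq = 0.1016/(6.71 × 0.1040) = 0.146 m.

0.146 m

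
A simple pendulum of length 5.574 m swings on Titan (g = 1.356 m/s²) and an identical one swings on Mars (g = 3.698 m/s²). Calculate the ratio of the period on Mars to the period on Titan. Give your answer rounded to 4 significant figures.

T ∝ 1/√g, so T₂/T₁ = √(g₁/g₂) = √(1.356/3.698) = 0.6055.

0.6055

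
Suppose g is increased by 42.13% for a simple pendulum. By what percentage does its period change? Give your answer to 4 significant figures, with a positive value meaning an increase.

T ∝ 1/√g, so T'/T = 1/√(1.4213) = 0.83880.
Percentage change in T = (0.83880 − 1) × 100% = -16.12%.

-16.12%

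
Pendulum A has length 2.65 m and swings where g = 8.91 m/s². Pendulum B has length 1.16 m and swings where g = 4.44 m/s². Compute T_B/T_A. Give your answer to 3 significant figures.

T = 2π√(L/g), so T_B/T_A = √((L_B/g_B)/(L_A/g_A)) = √((1.16/4.44)/(2.65/8.91)) = 0.937.

0.937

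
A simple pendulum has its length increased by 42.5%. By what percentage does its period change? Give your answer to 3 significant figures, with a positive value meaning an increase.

T ∝ √L, so T'/T = √(1.425) = 1.194.
Percentage change in T = (1.194 − 1) × 100% = 19.4%.

19.4%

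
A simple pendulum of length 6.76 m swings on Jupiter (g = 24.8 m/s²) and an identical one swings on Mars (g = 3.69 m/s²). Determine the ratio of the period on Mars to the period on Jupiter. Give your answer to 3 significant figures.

2.59

T ∝ 1/√g, so T₂/T₁ = √(g₁/g₂) = √(24.8/3.69) = 2.59.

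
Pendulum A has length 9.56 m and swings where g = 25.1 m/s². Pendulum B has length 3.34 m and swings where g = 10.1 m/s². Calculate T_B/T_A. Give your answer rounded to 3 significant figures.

0.932

T = 2π√(L/g), so T_B/T_A = √((L_B/g_B)/(L_A/g_A)) = √((3.34/10.1)/(9.56/25.1)) = 0.932.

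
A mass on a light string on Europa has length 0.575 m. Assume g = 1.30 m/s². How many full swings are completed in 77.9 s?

T = 2π√(L/g) = 2π√(0.575/1.30) = 4.179 s.
Number of complete oscillations = ⌊77.9/4.179⌋ = ⌊18.64⌋ = 18.

18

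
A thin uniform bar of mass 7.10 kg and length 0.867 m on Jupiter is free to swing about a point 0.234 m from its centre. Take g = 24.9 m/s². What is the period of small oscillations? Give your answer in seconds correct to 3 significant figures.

0.892 s

For a physical pendulum T = 2π√(I/(mgd)), with d = 0.2340 m from pivot to centre of mass.
I_cm = mL²/12 = 7.10 × 0.867²/12 = 0.4447 kg·m²; I = I_cm + md² = 0.4447 + 7.10 × 0.2340² = 0.8335 kg·m².
T = 2π√(0.8335/(7.10 × 24.9 × 0.2340)) = 0.892 s.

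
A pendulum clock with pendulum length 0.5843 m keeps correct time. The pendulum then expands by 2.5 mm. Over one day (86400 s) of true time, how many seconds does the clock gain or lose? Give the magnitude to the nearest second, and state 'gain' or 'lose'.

lose 184 s

T ∝ √L, so T'/T = √(0.58680/0.5843) = 1.00214.
In 86400 s of true time the clock registers 86400/1.00214 = 86215.8 s, so it loses 184 s.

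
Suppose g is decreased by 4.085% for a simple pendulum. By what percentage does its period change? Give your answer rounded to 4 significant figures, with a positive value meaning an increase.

2.107%

T ∝ 1/√g, so T'/T = 1/√(0.95915) = 1.0211.
Percentage change in T = (1.0211 − 1) × 100% = 2.107%.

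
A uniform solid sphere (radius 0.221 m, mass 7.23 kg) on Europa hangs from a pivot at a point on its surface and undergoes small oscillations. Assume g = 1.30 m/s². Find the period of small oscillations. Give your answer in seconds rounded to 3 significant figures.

3.07 s

I_cm = (2/5)mr² = 0.1412 kg·m². The pivot is at distance d = 0.221 m from the centre of mass.
By the parallel-axis theorem, I = I_cm + md² = 0.1412 + 0.3531 = 0.4944 kg·m².
T = 2π√(I/(mgd)) = 2π√(0.4944/(7.23 × 1.30 × 0.221)) = 3.07 s.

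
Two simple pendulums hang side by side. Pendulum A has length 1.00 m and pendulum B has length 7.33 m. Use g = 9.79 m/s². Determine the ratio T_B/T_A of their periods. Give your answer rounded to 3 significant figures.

2.71

T ∝ √L, so T_B/T_A = √(L_B/L_A) = √(7.33/1.00) = 2.71.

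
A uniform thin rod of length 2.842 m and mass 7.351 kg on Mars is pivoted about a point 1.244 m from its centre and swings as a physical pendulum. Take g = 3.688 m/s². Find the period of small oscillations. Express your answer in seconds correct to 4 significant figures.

4.371 s

For a physical pendulum T = 2π√(I/(mgd)), with d = 1.2440 m from pivot to centre of mass.
I_cm = mL²/12 = 7.351 × 2.842²/12 = 4.9478 kg·m²; I = I_cm + md² = 4.9478 + 7.351 × 1.2440² = 16.324 kg·m².
T = 2π√(16.324/(7.351 × 3.688 × 1.2440)) = 4.371 s.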